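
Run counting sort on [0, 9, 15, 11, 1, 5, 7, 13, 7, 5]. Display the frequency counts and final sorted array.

Count array: [1, 1, 0, 0, 0, 2, 0, 2, 0, 1, 0, 1, 0, 1, 0, 1]
(count[i] = number of elements equal to i)
Cumulative count: [1, 2, 2, 2, 2, 4, 4, 6, 6, 7, 7, 8, 8, 9, 9, 10]
Sorted: [0, 1, 5, 5, 7, 7, 9, 11, 13, 15]


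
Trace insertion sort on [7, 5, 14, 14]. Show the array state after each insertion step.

First element 7 is already 'sorted'
Insert 5: shifted 1 elements -> [5, 7, 14, 14]
Insert 14: shifted 0 elements -> [5, 7, 14, 14]
Insert 14: shifted 0 elements -> [5, 7, 14, 14]


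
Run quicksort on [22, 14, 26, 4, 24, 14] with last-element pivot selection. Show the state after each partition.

Partition 1: pivot=14 at index 2 -> [14, 4, 14, 22, 24, 26]
Partition 2: pivot=4 at index 0 -> [4, 14, 14, 22, 24, 26]
Partition 3: pivot=26 at index 5 -> [4, 14, 14, 22, 24, 26]
Partition 4: pivot=24 at index 4 -> [4, 14, 14, 22, 24, 26]


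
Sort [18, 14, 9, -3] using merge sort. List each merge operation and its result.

Divide and conquer:
  Merge [18] + [14] -> [14, 18]
  Merge [9] + [-3] -> [-3, 9]
  Merge [14, 18] + [-3, 9] -> [-3, 9, 14, 18]


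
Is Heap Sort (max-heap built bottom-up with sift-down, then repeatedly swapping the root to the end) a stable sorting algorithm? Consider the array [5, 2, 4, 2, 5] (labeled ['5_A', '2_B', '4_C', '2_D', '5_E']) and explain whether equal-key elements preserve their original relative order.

Trace Heap Sort on the labeled array (the key is the number; the letter only tracks identity):
  Build max-heap: [5_A, 5_E, 4_C, 2_D, 2_B]
  Swap root 5_A to index 4, re-heapify first 4 -> [5_E, 2_B, 4_C, 2_D, 5_A]
  Swap root 5_E to index 3, re-heapify first 3 -> [4_C, 2_B, 2_D, 5_E, 5_A]
  Swap root 4_C to index 2, re-heapify first 2 -> [2_D, 2_B, 4_C, 5_E, 5_A]
  Swap root 2_D to index 1, re-heapify first 1 -> [2_B, 2_D, 4_C, 5_E, 5_A]
Final order: [2_B, 2_D, 4_C, 5_E, 5_A]
Equal keys:
  value 2: originally 2_B, 2_D; after sorting 2_B, 2_D -> order preserved
  value 5: originally 5_A, 5_E; after sorting 5_E, 5_A -> order changed
Equal keys were reordered, so Heap Sort is not stable: heap construction and root-to-end swaps move elements without regard to the original order of equal keys. (One such input is enough; an unstable sort may happen to preserve order on other inputs, but it gives no guarantee.)
Answer: Not stable


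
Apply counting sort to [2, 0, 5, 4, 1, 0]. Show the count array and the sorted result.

Count array: [2, 1, 1, 0, 1, 1]
(count[i] = number of elements equal to i)
Cumulative count: [2, 3, 4, 4, 5, 6]
Sorted: [0, 0, 1, 2, 4, 5]


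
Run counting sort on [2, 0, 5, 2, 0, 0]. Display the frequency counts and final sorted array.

Count array: [3, 0, 2, 0, 0, 1]
(count[i] = number of elements equal to i)
Cumulative count: [3, 3, 5, 5, 5, 6]
Sorted: [0, 0, 0, 2, 2, 5]


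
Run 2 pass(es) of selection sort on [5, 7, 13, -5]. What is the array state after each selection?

Pass 1: Select minimum -5 at index 3, swap -> [-5, 7, 13, 5]
Pass 2: Select minimum 5 at index 3, swap -> [-5, 5, 13, 7]


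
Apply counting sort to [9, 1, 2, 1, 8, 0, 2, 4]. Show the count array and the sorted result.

Count array: [1, 2, 2, 0, 1, 0, 0, 0, 1, 1]
(count[i] = number of elements equal to i)
Cumulative count: [1, 3, 5, 5, 6, 6, 6, 6, 7, 8]
Sorted: [0, 1, 1, 2, 2, 4, 8, 9]


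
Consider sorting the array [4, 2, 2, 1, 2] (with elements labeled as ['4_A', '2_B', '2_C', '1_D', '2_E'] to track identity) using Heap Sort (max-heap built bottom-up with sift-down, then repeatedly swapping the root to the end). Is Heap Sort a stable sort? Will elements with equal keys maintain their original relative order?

Trace Heap Sort on the labeled array (the key is the number; the letter only tracks identity):
  Build max-heap: [4_A, 2_B, 2_C, 1_D, 2_E]
  Swap root 4_A to index 4, re-heapify first 4 -> [2_E, 2_B, 2_C, 1_D, 4_A]
  Swap root 2_E to index 3, re-heapify first 3 -> [2_B, 1_D, 2_C, 2_E, 4_A]
  Swap root 2_B to index 2, re-heapify first 2 -> [2_C, 1_D, 2_B, 2_E, 4_A]
  Swap root 2_C to index 1, re-heapify first 1 -> [1_D, 2_C, 2_B, 2_E, 4_A]
Final order: [1_D, 2_C, 2_B, 2_E, 4_A]
Equal keys:
  value 2: originally 2_B, 2_C, 2_E; after sorting 2_C, 2_B, 2_E -> order changed
Equal keys were reordered, so Heap Sort is not stable: heap construction and root-to-end swaps move elements without regard to the original order of equal keys. (One such input is enough; an unstable sort may happen to preserve order on other inputs, but it gives no guarantee.)
Answer: Not stable


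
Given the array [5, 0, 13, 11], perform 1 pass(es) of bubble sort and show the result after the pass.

After pass 1: [0, 5, 11, 13] (2 swaps)
Total swaps: 2


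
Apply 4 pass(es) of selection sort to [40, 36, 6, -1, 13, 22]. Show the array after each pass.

Pass 1: Select minimum -1 at index 3, swap -> [-1, 36, 6, 40, 13, 22]
Pass 2: Select minimum 6 at index 2, swap -> [-1, 6, 36, 40, 13, 22]
Pass 3: Select minimum 13 at index 4, swap -> [-1, 6, 13, 40, 36, 22]
Pass 4: Select minimum 22 at index 5, swap -> [-1, 6, 13, 22, 36, 40]


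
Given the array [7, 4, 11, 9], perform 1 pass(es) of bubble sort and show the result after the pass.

After pass 1: [4, 7, 9, 11] (2 swaps)
Total swaps: 2


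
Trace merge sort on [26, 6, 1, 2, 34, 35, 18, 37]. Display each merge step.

Divide and conquer:
  Merge [26] + [6] -> [6, 26]
  Merge [1] + [2] -> [1, 2]
  Merge [6, 26] + [1, 2] -> [1, 2, 6, 26]
  Merge [34] + [35] -> [34, 35]
  Merge [18] + [37] -> [18, 37]
  Merge [34, 35] + [18, 37] -> [18, 34, 35, 37]
  Merge [1, 2, 6, 26] + [18, 34, 35, 37] -> [1, 2, 6, 18, 26, 34, 35, 37]


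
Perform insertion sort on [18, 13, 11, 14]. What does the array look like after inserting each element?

First element 18 is already 'sorted'
Insert 13: shifted 1 elements -> [13, 18, 11, 14]
Insert 11: shifted 2 elements -> [11, 13, 18, 14]
Insert 14: shifted 1 elements -> [11, 13, 14, 18]


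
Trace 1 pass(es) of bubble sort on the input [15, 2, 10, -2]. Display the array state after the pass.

After pass 1: [2, 10, -2, 15] (3 swaps)
Total swaps: 3


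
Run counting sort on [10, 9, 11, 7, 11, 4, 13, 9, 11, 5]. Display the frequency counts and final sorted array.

Count array: [0, 0, 0, 0, 1, 1, 0, 1, 0, 2, 1, 3, 0, 1]
(count[i] = number of elements equal to i)
Cumulative count: [0, 0, 0, 0, 1, 2, 2, 3, 3, 5, 6, 9, 9, 10]
Sorted: [4, 5, 7, 9, 9, 10, 11, 11, 11, 13]


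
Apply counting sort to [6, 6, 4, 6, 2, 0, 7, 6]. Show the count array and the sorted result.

Count array: [1, 0, 1, 0, 1, 0, 4, 1]
(count[i] = number of elements equal to i)
Cumulative count: [1, 1, 2, 2, 3, 3, 7, 8]
Sorted: [0, 2, 4, 6, 6, 6, 6, 7]


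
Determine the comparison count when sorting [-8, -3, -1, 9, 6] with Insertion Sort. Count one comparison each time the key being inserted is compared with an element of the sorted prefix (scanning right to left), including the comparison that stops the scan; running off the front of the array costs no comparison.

Insert -3: -8 <= -3 (stop) = 1 comparison(s) -> [-8, -3, -1, 9, 6]
Insert -1: -3 <= -1 (stop) = 1 comparison(s) -> [-8, -3, -1, 9, 6]
Insert 9: -1 <= 9 (stop) = 1 comparison(s) -> [-8, -3, -1, 9, 6]
Insert 6: 9 > 6 (shift), -1 <= 6 (stop) = 2 comparison(s) -> [-8, -3, -1, 6, 9]
Total comparisons: 1 + 1 + 1 + 2 = 5


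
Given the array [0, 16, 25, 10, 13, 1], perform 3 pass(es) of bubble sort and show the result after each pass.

After pass 1: [0, 16, 10, 13, 1, 25] (3 swaps)
After pass 2: [0, 10, 13, 1, 16, 25] (3 swaps)
After pass 3: [0, 10, 1, 13, 16, 25] (1 swaps)
Total swaps: 7


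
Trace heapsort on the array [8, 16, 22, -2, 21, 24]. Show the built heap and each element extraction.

Build heap: [24, 21, 22, -2, 16, 8]
Extract 24: [22, 21, 8, -2, 16, 24]
Extract 22: [21, 16, 8, -2, 22, 24]
Extract 21: [16, -2, 8, 21, 22, 24]
Extract 16: [8, -2, 16, 21, 22, 24]
Extract 8: [-2, 8, 16, 21, 22, 24]


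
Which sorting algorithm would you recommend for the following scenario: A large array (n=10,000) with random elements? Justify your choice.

Best choice: Quicksort or Mergesort
Reason: Both have O(n log n) average case; quicksort has lower constant factors


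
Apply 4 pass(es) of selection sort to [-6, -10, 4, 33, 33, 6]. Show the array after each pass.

Pass 1: Select minimum -10 at index 1, swap -> [-10, -6, 4, 33, 33, 6]
Pass 2: Select minimum -6 at index 1, swap -> [-10, -6, 4, 33, 33, 6]
Pass 3: Select minimum 4 at index 2, swap -> [-10, -6, 4, 33, 33, 6]
Pass 4: Select minimum 6 at index 5, swap -> [-10, -6, 4, 6, 33, 33]


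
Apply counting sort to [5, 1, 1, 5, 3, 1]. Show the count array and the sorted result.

Count array: [0, 3, 0, 1, 0, 2]
(count[i] = number of elements equal to i)
Cumulative count: [0, 3, 3, 4, 4, 6]
Sorted: [1, 1, 1, 3, 5, 5]


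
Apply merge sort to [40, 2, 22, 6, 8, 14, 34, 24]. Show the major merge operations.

Divide and conquer:
  Merge [40] + [2] -> [2, 40]
  Merge [22] + [6] -> [6, 22]
  Merge [2, 40] + [6, 22] -> [2, 6, 22, 40]
  Merge [8] + [14] -> [8, 14]
  Merge [34] + [24] -> [24, 34]
  Merge [8, 14] + [24, 34] -> [8, 14, 24, 34]
  Merge [2, 6, 22, 40] + [8, 14, 24, 34] -> [2, 6, 8, 14, 22, 24, 34, 40]


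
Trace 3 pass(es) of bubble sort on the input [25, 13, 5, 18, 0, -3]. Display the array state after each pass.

After pass 1: [13, 5, 18, 0, -3, 25] (5 swaps)
After pass 2: [5, 13, 0, -3, 18, 25] (3 swaps)
After pass 3: [5, 0, -3, 13, 18, 25] (2 swaps)
Total swaps: 10


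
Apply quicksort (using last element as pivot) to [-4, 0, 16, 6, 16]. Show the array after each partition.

Partition 1: pivot=16 at index 4 -> [-4, 0, 16, 6, 16]
Partition 2: pivot=6 at index 2 -> [-4, 0, 6, 16, 16]
Partition 3: pivot=0 at index 1 -> [-4, 0, 6, 16, 16]


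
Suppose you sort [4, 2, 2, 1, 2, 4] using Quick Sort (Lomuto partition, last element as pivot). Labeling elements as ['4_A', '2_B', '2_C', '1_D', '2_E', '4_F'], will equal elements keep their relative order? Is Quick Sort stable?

Trace Quick Sort on the labeled array (the key is the number; the letter only tracks identity):
  Partition indices 0..5 around pivot 4_F -> [4_A, 2_B, 2_C, 1_D, 2_E, 4_F]
  Partition indices 0..4 around pivot 2_E -> [2_B, 2_C, 1_D, 2_E, 4_A, 4_F]
  Partition indices 0..2 around pivot 1_D -> [1_D, 2_C, 2_B, 2_E, 4_A, 4_F]
  Partition indices 1..2 around pivot 2_B -> [1_D, 2_C, 2_B, 2_E, 4_A, 4_F]
Final order: [1_D, 2_C, 2_B, 2_E, 4_A, 4_F]
Equal keys:
  value 2: originally 2_B, 2_C, 2_E; after sorting 2_C, 2_B, 2_E -> order changed
  value 4: originally 4_A, 4_F; after sorting 4_A, 4_F -> order preserved
Equal keys were reordered, so Quick Sort is not stable: partition swaps elements across long distances and can reorder equal keys. (One such input is enough; an unstable sort may happen to preserve order on other inputs, but it gives no guarantee.)
Answer: Not stable


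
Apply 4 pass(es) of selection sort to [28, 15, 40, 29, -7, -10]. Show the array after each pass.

Pass 1: Select minimum -10 at index 5, swap -> [-10, 15, 40, 29, -7, 28]
Pass 2: Select minimum -7 at index 4, swap -> [-10, -7, 40, 29, 15, 28]
Pass 3: Select minimum 15 at index 4, swap -> [-10, -7, 15, 29, 40, 28]
Pass 4: Select minimum 28 at index 5, swap -> [-10, -7, 15, 28, 40, 29]


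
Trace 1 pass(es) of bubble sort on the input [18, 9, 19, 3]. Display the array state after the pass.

After pass 1: [9, 18, 3, 19] (2 swaps)
Total swaps: 2


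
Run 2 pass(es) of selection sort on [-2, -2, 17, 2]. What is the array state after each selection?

Pass 1: Select minimum -2 at index 0, swap -> [-2, -2, 17, 2]
Pass 2: Select minimum -2 at index 1, swap -> [-2, -2, 17, 2]


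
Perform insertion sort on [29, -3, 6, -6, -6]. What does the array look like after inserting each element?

First element 29 is already 'sorted'
Insert -3: shifted 1 elements -> [-3, 29, 6, -6, -6]
Insert 6: shifted 1 elements -> [-3, 6, 29, -6, -6]
Insert -6: shifted 3 elements -> [-6, -3, 6, 29, -6]
Insert -6: shifted 3 elements -> [-6, -6, -3, 6, 29]


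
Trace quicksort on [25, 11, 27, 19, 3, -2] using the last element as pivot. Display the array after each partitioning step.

Partition 1: pivot=-2 at index 0 -> [-2, 11, 27, 19, 3, 25]
Partition 2: pivot=25 at index 4 -> [-2, 11, 19, 3, 25, 27]
Partition 3: pivot=3 at index 1 -> [-2, 3, 19, 11, 25, 27]
Partition 4: pivot=11 at index 2 -> [-2, 3, 11, 19, 25, 27]


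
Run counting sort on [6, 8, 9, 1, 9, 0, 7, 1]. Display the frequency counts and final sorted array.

Count array: [1, 2, 0, 0, 0, 0, 1, 1, 1, 2]
(count[i] = number of elements equal to i)
Cumulative count: [1, 3, 3, 3, 3, 3, 4, 5, 6, 8]
Sorted: [0, 1, 1, 6, 7, 8, 9, 9]


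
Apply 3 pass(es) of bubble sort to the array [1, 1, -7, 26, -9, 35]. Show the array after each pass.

After pass 1: [1, -7, 1, -9, 26, 35] (2 swaps)
After pass 2: [-7, 1, -9, 1, 26, 35] (2 swaps)
After pass 3: [-7, -9, 1, 1, 26, 35] (1 swaps)
Total swaps: 5


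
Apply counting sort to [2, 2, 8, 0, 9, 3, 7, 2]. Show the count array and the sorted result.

Count array: [1, 0, 3, 1, 0, 0, 0, 1, 1, 1]
(count[i] = number of elements equal to i)
Cumulative count: [1, 1, 4, 5, 5, 5, 5, 6, 7, 8]
Sorted: [0, 2, 2, 2, 3, 7, 8, 9]


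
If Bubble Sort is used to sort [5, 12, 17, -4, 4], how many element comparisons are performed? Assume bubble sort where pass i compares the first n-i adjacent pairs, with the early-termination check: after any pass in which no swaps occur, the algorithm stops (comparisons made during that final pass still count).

Pass 1: compare adjacent pairs (0,1)..(3,4) = 4 comparison(s), 2 swap(s) -> [5, 12, -4, 4, 17]
Pass 2: compare adjacent pairs (0,1)..(2,3) = 3 comparison(s), 2 swap(s) -> [5, -4, 4, 12, 17]
Pass 3: compare adjacent pairs (0,1)..(1,2) = 2 comparison(s), 2 swap(s) -> [-4, 4, 5, 12, 17]
Pass 4: compare adjacent pairs (0,1)..(0,1) = 1 comparison(s), 0 swap(s) -> [-4, 4, 5, 12, 17]
No swaps in this pass, so bubble sort stops here.
Total comparisons: 4 + 3 + 2 + 1 = 10


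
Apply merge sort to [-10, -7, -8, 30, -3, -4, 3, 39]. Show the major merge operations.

Divide and conquer:
  Merge [-10] + [-7] -> [-10, -7]
  Merge [-8] + [30] -> [-8, 30]
  Merge [-10, -7] + [-8, 30] -> [-10, -8, -7, 30]
  Merge [-3] + [-4] -> [-4, -3]
  Merge [3] + [39] -> [3, 39]
  Merge [-4, -3] + [3, 39] -> [-4, -3, 3, 39]
  Merge [-10, -8, -7, 30] + [-4, -3, 3, 39] -> [-10, -8, -7, -4, -3, 3, 30, 39]


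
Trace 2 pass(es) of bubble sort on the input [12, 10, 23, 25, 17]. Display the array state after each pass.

After pass 1: [10, 12, 23, 17, 25] (2 swaps)
After pass 2: [10, 12, 17, 23, 25] (1 swaps)
Total swaps: 3


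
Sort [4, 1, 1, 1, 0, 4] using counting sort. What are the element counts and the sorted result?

Count array: [1, 3, 0, 0, 2]
(count[i] = number of elements equal to i)
Cumulative count: [1, 4, 4, 4, 6]
Sorted: [0, 1, 1, 1, 4, 4]


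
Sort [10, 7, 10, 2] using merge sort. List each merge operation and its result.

Divide and conquer:
  Merge [10] + [7] -> [7, 10]
  Merge [10] + [2] -> [2, 10]
  Merge [7, 10] + [2, 10] -> [2, 7, 10, 10]


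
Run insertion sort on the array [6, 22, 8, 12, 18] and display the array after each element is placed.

First element 6 is already 'sorted'
Insert 22: shifted 0 elements -> [6, 22, 8, 12, 18]
Insert 8: shifted 1 elements -> [6, 8, 22, 12, 18]
Insert 12: shifted 1 elements -> [6, 8, 12, 22, 18]
Insert 18: shifted 1 elements -> [6, 8, 12, 18, 22]


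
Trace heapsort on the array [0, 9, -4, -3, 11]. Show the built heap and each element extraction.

Build heap: [11, 9, -4, -3, 0]
Extract 11: [9, 0, -4, -3, 11]
Extract 9: [0, -3, -4, 9, 11]
Extract 0: [-3, -4, 0, 9, 11]
Extract -3: [-4, -3, 0, 9, 11]


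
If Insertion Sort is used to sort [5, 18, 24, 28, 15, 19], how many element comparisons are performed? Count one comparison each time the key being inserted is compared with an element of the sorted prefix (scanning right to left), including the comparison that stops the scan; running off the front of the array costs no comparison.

Insert 18: 5 <= 18 (stop) = 1 comparison(s) -> [5, 18, 24, 28, 15, 19]
Insert 24: 18 <= 24 (stop) = 1 comparison(s) -> [5, 18, 24, 28, 15, 19]
Insert 28: 24 <= 28 (stop) = 1 comparison(s) -> [5, 18, 24, 28, 15, 19]
Insert 15: 28 > 15 (shift), 24 > 15 (shift), 18 > 15 (shift), 5 <= 15 (stop) = 4 comparison(s) -> [5, 15, 18, 24, 28, 19]
Insert 19: 28 > 19 (shift), 24 > 19 (shift), 18 <= 19 (stop) = 3 comparison(s) -> [5, 15, 18, 19, 24, 28]
Total comparisons: 1 + 1 + 1 + 4 + 3 = 10


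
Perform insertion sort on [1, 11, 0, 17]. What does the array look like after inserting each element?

First element 1 is already 'sorted'
Insert 11: shifted 0 elements -> [1, 11, 0, 17]
Insert 0: shifted 2 elements -> [0, 1, 11, 17]
Insert 17: shifted 0 elements -> [0, 1, 11, 17]


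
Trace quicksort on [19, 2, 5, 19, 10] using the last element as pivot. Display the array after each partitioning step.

Partition 1: pivot=10 at index 2 -> [2, 5, 10, 19, 19]
Partition 2: pivot=5 at index 1 -> [2, 5, 10, 19, 19]
Partition 3: pivot=19 at index 4 -> [2, 5, 10, 19, 19]


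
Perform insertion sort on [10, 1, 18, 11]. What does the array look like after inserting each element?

First element 10 is already 'sorted'
Insert 1: shifted 1 elements -> [1, 10, 18, 11]
Insert 18: shifted 0 elements -> [1, 10, 18, 11]
Insert 11: shifted 1 elements -> [1, 10, 11, 18]


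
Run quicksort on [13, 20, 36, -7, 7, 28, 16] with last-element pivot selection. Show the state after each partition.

Partition 1: pivot=16 at index 3 -> [13, -7, 7, 16, 36, 28, 20]
Partition 2: pivot=7 at index 1 -> [-7, 7, 13, 16, 36, 28, 20]
Partition 3: pivot=20 at index 4 -> [-7, 7, 13, 16, 20, 28, 36]
Partition 4: pivot=36 at index 6 -> [-7, 7, 13, 16, 20, 28, 36]


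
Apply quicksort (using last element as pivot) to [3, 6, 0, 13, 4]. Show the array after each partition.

Partition 1: pivot=4 at index 2 -> [3, 0, 4, 13, 6]
Partition 2: pivot=0 at index 0 -> [0, 3, 4, 13, 6]
Partition 3: pivot=6 at index 3 -> [0, 3, 4, 6, 13]


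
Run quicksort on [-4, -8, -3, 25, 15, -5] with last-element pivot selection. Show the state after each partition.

Partition 1: pivot=-5 at index 1 -> [-8, -5, -3, 25, 15, -4]
Partition 2: pivot=-4 at index 2 -> [-8, -5, -4, 25, 15, -3]
Partition 3: pivot=-3 at index 3 -> [-8, -5, -4, -3, 15, 25]
Partition 4: pivot=25 at index 5 -> [-8, -5, -4, -3, 15, 25]


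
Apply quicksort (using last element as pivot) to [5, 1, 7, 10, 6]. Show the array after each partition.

Partition 1: pivot=6 at index 2 -> [5, 1, 6, 10, 7]
Partition 2: pivot=1 at index 0 -> [1, 5, 6, 10, 7]
Partition 3: pivot=7 at index 3 -> [1, 5, 6, 7, 10]


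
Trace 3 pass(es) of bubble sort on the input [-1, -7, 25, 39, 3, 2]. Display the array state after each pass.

After pass 1: [-7, -1, 25, 3, 2, 39] (3 swaps)
After pass 2: [-7, -1, 3, 2, 25, 39] (2 swaps)
After pass 3: [-7, -1, 2, 3, 25, 39] (1 swaps)
Total swaps: 6


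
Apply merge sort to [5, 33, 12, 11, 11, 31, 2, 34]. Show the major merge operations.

Divide and conquer:
  Merge [5] + [33] -> [5, 33]
  Merge [12] + [11] -> [11, 12]
  Merge [5, 33] + [11, 12] -> [5, 11, 12, 33]
  Merge [11] + [31] -> [11, 31]
  Merge [2] + [34] -> [2, 34]
  Merge [11, 31] + [2, 34] -> [2, 11, 31, 34]
  Merge [5, 11, 12, 33] + [2, 11, 31, 34] -> [2, 5, 11, 11, 12, 31, 33, 34]


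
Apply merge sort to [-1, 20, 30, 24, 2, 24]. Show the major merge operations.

Divide and conquer:
  Merge [20] + [30] -> [20, 30]
  Merge [-1] + [20, 30] -> [-1, 20, 30]
  Merge [2] + [24] -> [2, 24]
  Merge [24] + [2, 24] -> [2, 24, 24]
  Merge [-1, 20, 30] + [2, 24, 24] -> [-1, 2, 20, 24, 24, 30]


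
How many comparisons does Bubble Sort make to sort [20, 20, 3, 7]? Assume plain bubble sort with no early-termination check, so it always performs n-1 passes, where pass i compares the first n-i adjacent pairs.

Pass 1: compare adjacent pairs (0,1)..(2,3) = 3 comparison(s), 2 swap(s) -> [20, 3, 7, 20]
Pass 2: compare adjacent pairs (0,1)..(1,2) = 2 comparison(s), 2 swap(s) -> [3, 7, 20, 20]
Pass 3: compare adjacent pairs (0,1)..(0,1) = 1 comparison(s), 0 swap(s) -> [3, 7, 20, 20]
Total comparisons: 3 + 2 + 1 = 6


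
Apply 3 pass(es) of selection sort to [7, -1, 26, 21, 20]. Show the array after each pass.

Pass 1: Select minimum -1 at index 1, swap -> [-1, 7, 26, 21, 20]
Pass 2: Select minimum 7 at index 1, swap -> [-1, 7, 26, 21, 20]
Pass 3: Select minimum 20 at index 4, swap -> [-1, 7, 20, 21, 26]


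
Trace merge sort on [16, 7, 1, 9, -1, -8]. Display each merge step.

Divide and conquer:
  Merge [7] + [1] -> [1, 7]
  Merge [16] + [1, 7] -> [1, 7, 16]
  Merge [-1] + [-8] -> [-8, -1]
  Merge [9] + [-8, -1] -> [-8, -1, 9]
  Merge [1, 7, 16] + [-8, -1, 9] -> [-8, -1, 1, 7, 9, 16]


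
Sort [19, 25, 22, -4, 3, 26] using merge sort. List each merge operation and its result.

Divide and conquer:
  Merge [25] + [22] -> [22, 25]
  Merge [19] + [22, 25] -> [19, 22, 25]
  Merge [3] + [26] -> [3, 26]
  Merge [-4] + [3, 26] -> [-4, 3, 26]
  Merge [19, 22, 25] + [-4, 3, 26] -> [-4, 3, 19, 22, 25, 26]


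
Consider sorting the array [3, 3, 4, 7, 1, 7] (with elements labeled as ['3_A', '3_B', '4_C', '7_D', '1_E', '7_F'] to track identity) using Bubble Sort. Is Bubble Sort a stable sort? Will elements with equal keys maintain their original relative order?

Trace Bubble Sort on the labeled array (the key is the number; the letter only tracks identity):
  After pass 1: [3_A, 3_B, 4_C, 1_E, 7_D, 7_F]
  After pass 2: [3_A, 3_B, 1_E, 4_C, 7_D, 7_F]
  After pass 3: [3_A, 1_E, 3_B, 4_C, 7_D, 7_F]
  After pass 4: [1_E, 3_A, 3_B, 4_C, 7_D, 7_F]
  After pass 5: [1_E, 3_A, 3_B, 4_C, 7_D, 7_F] (no swaps, done)
Final order: [1_E, 3_A, 3_B, 4_C, 7_D, 7_F]
Equal keys:
  value 3: originally 3_A, 3_B; after sorting 3_A, 3_B -> order preserved
  value 7: originally 7_D, 7_F; after sorting 7_D, 7_F -> order preserved
All equal keys kept their original relative order. Bubble Sort is stable: it only swaps adjacent elements when the left one is strictly greater, so equal keys never move past each other.
Answer: Stable


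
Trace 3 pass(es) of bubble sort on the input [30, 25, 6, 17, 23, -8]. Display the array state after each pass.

After pass 1: [25, 6, 17, 23, -8, 30] (5 swaps)
After pass 2: [6, 17, 23, -8, 25, 30] (4 swaps)
After pass 3: [6, 17, -8, 23, 25, 30] (1 swaps)
Total swaps: 10


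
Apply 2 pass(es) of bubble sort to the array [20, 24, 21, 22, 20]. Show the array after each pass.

After pass 1: [20, 21, 22, 20, 24] (3 swaps)
After pass 2: [20, 21, 20, 22, 24] (1 swaps)
Total swaps: 4


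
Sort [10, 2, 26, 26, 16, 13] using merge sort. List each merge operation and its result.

Divide and conquer:
  Merge [2] + [26] -> [2, 26]
  Merge [10] + [2, 26] -> [2, 10, 26]
  Merge [16] + [13] -> [13, 16]
  Merge [26] + [13, 16] -> [13, 16, 26]
  Merge [2, 10, 26] + [13, 16, 26] -> [2, 10, 13, 16, 26, 26]


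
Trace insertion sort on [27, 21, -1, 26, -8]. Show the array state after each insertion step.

First element 27 is already 'sorted'
Insert 21: shifted 1 elements -> [21, 27, -1, 26, -8]
Insert -1: shifted 2 elements -> [-1, 21, 27, 26, -8]
Insert 26: shifted 1 elements -> [-1, 21, 26, 27, -8]
Insert -8: shifted 4 elements -> [-8, -1, 21, 26, 27]


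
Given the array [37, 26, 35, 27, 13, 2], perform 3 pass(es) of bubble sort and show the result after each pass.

After pass 1: [26, 35, 27, 13, 2, 37] (5 swaps)
After pass 2: [26, 27, 13, 2, 35, 37] (3 swaps)
After pass 3: [26, 13, 2, 27, 35, 37] (2 swaps)
Total swaps: 10


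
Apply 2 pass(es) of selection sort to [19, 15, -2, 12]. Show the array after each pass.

Pass 1: Select minimum -2 at index 2, swap -> [-2, 15, 19, 12]
Pass 2: Select minimum 12 at index 3, swap -> [-2, 12, 19, 15]


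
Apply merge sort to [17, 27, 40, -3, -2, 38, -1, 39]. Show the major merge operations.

Divide and conquer:
  Merge [17] + [27] -> [17, 27]
  Merge [40] + [-3] -> [-3, 40]
  Merge [17, 27] + [-3, 40] -> [-3, 17, 27, 40]
  Merge [-2] + [38] -> [-2, 38]
  Merge [-1] + [39] -> [-1, 39]
  Merge [-2, 38] + [-1, 39] -> [-2, -1, 38, 39]
  Merge [-3, 17, 27, 40] + [-2, -1, 38, 39] -> [-3, -2, -1, 17, 27, 38, 39, 40]


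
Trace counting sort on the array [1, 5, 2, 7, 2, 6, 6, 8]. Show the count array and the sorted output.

Count array: [0, 1, 2, 0, 0, 1, 2, 1, 1]
(count[i] = number of elements equal to i)
Cumulative count: [0, 1, 3, 3, 3, 4, 6, 7, 8]
Sorted: [1, 2, 2, 5, 6, 6, 7, 8]


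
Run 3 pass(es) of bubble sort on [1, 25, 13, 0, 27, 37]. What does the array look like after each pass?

After pass 1: [1, 13, 0, 25, 27, 37] (2 swaps)
After pass 2: [1, 0, 13, 25, 27, 37] (1 swaps)
After pass 3: [0, 1, 13, 25, 27, 37] (1 swaps)
Total swaps: 4


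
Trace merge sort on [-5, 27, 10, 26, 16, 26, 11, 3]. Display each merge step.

Divide and conquer:
  Merge [-5] + [27] -> [-5, 27]
  Merge [10] + [26] -> [10, 26]
  Merge [-5, 27] + [10, 26] -> [-5, 10, 26, 27]
  Merge [16] + [26] -> [16, 26]
  Merge [11] + [3] -> [3, 11]
  Merge [16, 26] + [3, 11] -> [3, 11, 16, 26]
  Merge [-5, 10, 26, 27] + [3, 11, 16, 26] -> [-5, 3, 10, 11, 16, 26, 26, 27]


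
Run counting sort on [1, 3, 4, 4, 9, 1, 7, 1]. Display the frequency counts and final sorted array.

Count array: [0, 3, 0, 1, 2, 0, 0, 1, 0, 1]
(count[i] = number of elements equal to i)
Cumulative count: [0, 3, 3, 4, 6, 6, 6, 7, 7, 8]
Sorted: [1, 1, 1, 3, 4, 4, 7, 9]


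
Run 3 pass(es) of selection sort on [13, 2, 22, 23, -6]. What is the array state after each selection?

Pass 1: Select minimum -6 at index 4, swap -> [-6, 2, 22, 23, 13]
Pass 2: Select minimum 2 at index 1, swap -> [-6, 2, 22, 23, 13]
Pass 3: Select minimum 13 at index 4, swap -> [-6, 2, 13, 23, 22]


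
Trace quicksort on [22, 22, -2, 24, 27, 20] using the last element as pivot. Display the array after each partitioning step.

Partition 1: pivot=20 at index 1 -> [-2, 20, 22, 24, 27, 22]
Partition 2: pivot=22 at index 3 -> [-2, 20, 22, 22, 27, 24]
Partition 3: pivot=24 at index 4 -> [-2, 20, 22, 22, 24, 27]


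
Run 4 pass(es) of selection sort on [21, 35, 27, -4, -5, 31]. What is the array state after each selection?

Pass 1: Select minimum -5 at index 4, swap -> [-5, 35, 27, -4, 21, 31]
Pass 2: Select minimum -4 at index 3, swap -> [-5, -4, 27, 35, 21, 31]
Pass 3: Select minimum 21 at index 4, swap -> [-5, -4, 21, 35, 27, 31]
Pass 4: Select minimum 27 at index 4, swap -> [-5, -4, 21, 27, 35, 31]


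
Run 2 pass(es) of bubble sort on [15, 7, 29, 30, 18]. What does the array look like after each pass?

After pass 1: [7, 15, 29, 18, 30] (2 swaps)
After pass 2: [7, 15, 18, 29, 30] (1 swaps)
Total swaps: 3


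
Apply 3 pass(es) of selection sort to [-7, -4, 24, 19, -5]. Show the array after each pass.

Pass 1: Select minimum -7 at index 0, swap -> [-7, -4, 24, 19, -5]
Pass 2: Select minimum -5 at index 4, swap -> [-7, -5, 24, 19, -4]
Pass 3: Select minimum -4 at index 4, swap -> [-7, -5, -4, 19, 24]


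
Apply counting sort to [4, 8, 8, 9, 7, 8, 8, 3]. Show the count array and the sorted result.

Count array: [0, 0, 0, 1, 1, 0, 0, 1, 4, 1]
(count[i] = number of elements equal to i)
Cumulative count: [0, 0, 0, 1, 2, 2, 2, 3, 7, 8]
Sorted: [3, 4, 7, 8, 8, 8, 8, 9]


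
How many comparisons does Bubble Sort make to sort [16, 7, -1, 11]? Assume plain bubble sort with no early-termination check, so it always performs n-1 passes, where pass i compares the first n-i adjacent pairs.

Pass 1: compare adjacent pairs (0,1)..(2,3) = 3 comparison(s), 3 swap(s) -> [7, -1, 11, 16]
Pass 2: compare adjacent pairs (0,1)..(1,2) = 2 comparison(s), 1 swap(s) -> [-1, 7, 11, 16]
Pass 3: compare adjacent pairs (0,1)..(0,1) = 1 comparison(s), 0 swap(s) -> [-1, 7, 11, 16]
Total comparisons: 3 + 2 + 1 = 6


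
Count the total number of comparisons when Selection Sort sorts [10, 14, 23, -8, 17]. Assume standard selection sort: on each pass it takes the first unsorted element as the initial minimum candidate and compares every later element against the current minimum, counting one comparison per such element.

Pass 1: scan indices 1..4 for the minimum = 4 comparison(s); min is -8, place at index 0 -> [-8, 14, 23, 10, 17]
Pass 2: scan indices 2..4 for the minimum = 3 comparison(s); min is 10, place at index 1 -> [-8, 10, 23, 14, 17]
Pass 3: scan indices 3..4 for the minimum = 2 comparison(s); min is 14, place at index 2 -> [-8, 10, 14, 23, 17]
Pass 4: scan indices 4..4 for the minimum = 1 comparison(s); min is 17, place at index 3 -> [-8, 10, 14, 17, 23]
Selection sort always scans the whole unsorted suffix, so the count is (n-1) + (n-2) + ... + 1 = n(n-1)/2 = 5*4/2 = 10 regardless of the input order.
Total comparisons: 4 + 3 + 2 + 1 = 10


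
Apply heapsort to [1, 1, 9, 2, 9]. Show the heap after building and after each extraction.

Build heap: [9, 2, 9, 1, 1]
Extract 9: [9, 2, 1, 1, 9]
Extract 9: [2, 1, 1, 9, 9]
Extract 2: [1, 1, 2, 9, 9]
Extract 1: [1, 1, 2, 9, 9]


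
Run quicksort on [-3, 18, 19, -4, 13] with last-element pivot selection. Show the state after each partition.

Partition 1: pivot=13 at index 2 -> [-3, -4, 13, 18, 19]
Partition 2: pivot=-4 at index 0 -> [-4, -3, 13, 18, 19]
Partition 3: pivot=19 at index 4 -> [-4, -3, 13, 18, 19]


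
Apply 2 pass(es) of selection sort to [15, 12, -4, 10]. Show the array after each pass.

Pass 1: Select minimum -4 at index 2, swap -> [-4, 12, 15, 10]
Pass 2: Select minimum 10 at index 3, swap -> [-4, 10, 15, 12]


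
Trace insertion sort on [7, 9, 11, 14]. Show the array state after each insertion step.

First element 7 is already 'sorted'
Insert 9: shifted 0 elements -> [7, 9, 11, 14]
Insert 11: shifted 0 elements -> [7, 9, 11, 14]
Insert 14: shifted 0 elements -> [7, 9, 11, 14]


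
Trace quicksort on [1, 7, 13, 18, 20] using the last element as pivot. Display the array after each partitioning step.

Partition 1: pivot=20 at index 4 -> [1, 7, 13, 18, 20]
Partition 2: pivot=18 at index 3 -> [1, 7, 13, 18, 20]
Partition 3: pivot=13 at index 2 -> [1, 7, 13, 18, 20]
Partition 4: pivot=7 at index 1 -> [1, 7, 13, 18, 20]


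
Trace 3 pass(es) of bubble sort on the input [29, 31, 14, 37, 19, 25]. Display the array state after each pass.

After pass 1: [29, 14, 31, 19, 25, 37] (3 swaps)
After pass 2: [14, 29, 19, 25, 31, 37] (3 swaps)
After pass 3: [14, 19, 25, 29, 31, 37] (2 swaps)
Total swaps: 8


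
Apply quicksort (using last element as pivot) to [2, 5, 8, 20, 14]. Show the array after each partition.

Partition 1: pivot=14 at index 3 -> [2, 5, 8, 14, 20]
Partition 2: pivot=8 at index 2 -> [2, 5, 8, 14, 20]
Partition 3: pivot=5 at index 1 -> [2, 5, 8, 14, 20]


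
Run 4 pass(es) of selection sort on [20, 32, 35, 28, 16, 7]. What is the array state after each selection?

Pass 1: Select minimum 7 at index 5, swap -> [7, 32, 35, 28, 16, 20]
Pass 2: Select minimum 16 at index 4, swap -> [7, 16, 35, 28, 32, 20]
Pass 3: Select minimum 20 at index 5, swap -> [7, 16, 20, 28, 32, 35]
Pass 4: Select minimum 28 at index 3, swap -> [7, 16, 20, 28, 32, 35]


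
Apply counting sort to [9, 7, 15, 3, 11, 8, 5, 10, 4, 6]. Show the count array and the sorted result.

Count array: [0, 0, 0, 1, 1, 1, 1, 1, 1, 1, 1, 1, 0, 0, 0, 1]
(count[i] = number of elements equal to i)
Cumulative count: [0, 0, 0, 1, 2, 3, 4, 5, 6, 7, 8, 9, 9, 9, 9, 10]
Sorted: [3, 4, 5, 6, 7, 8, 9, 10, 11, 15]


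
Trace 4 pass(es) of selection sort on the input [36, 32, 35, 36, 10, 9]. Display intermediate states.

Pass 1: Select minimum 9 at index 5, swap -> [9, 32, 35, 36, 10, 36]
Pass 2: Select minimum 10 at index 4, swap -> [9, 10, 35, 36, 32, 36]
Pass 3: Select minimum 32 at index 4, swap -> [9, 10, 32, 36, 35, 36]
Pass 4: Select minimum 35 at index 4, swap -> [9, 10, 32, 35, 36, 36]


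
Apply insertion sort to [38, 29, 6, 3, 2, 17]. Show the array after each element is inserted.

First element 38 is already 'sorted'
Insert 29: shifted 1 elements -> [29, 38, 6, 3, 2, 17]
Insert 6: shifted 2 elements -> [6, 29, 38, 3, 2, 17]
Insert 3: shifted 3 elements -> [3, 6, 29, 38, 2, 17]
Insert 2: shifted 4 elements -> [2, 3, 6, 29, 38, 17]
Insert 17: shifted 2 elements -> [2, 3, 6, 17, 29, 38]


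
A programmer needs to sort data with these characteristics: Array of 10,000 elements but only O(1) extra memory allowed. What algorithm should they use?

Best choice: Heapsort
Reason: Heapsort rearranges the array in place using O(1) auxiliary space and still guarantees O(n log n) time; quicksort partitions in place but needs Theta(log n) stack space for recursion (O(n) in the worst case), and mergesort requires O(n) auxiliary space


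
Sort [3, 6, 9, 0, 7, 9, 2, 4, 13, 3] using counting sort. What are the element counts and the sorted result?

Count array: [1, 0, 1, 2, 1, 0, 1, 1, 0, 2, 0, 0, 0, 1]
(count[i] = number of elements equal to i)
Cumulative count: [1, 1, 2, 4, 5, 5, 6, 7, 7, 9, 9, 9, 9, 10]
Sorted: [0, 2, 3, 3, 4, 6, 7, 9, 9, 13]


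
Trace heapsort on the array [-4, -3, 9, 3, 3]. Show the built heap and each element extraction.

Build heap: [9, 3, -4, -3, 3]
Extract 9: [3, 3, -4, -3, 9]
Extract 3: [3, -3, -4, 3, 9]
Extract 3: [-3, -4, 3, 3, 9]
Extract -3: [-4, -3, 3, 3, 9]


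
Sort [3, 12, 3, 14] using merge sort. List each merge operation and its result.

Divide and conquer:
  Merge [3] + [12] -> [3, 12]
  Merge [3] + [14] -> [3, 14]
  Merge [3, 12] + [3, 14] -> [3, 3, 12, 14]


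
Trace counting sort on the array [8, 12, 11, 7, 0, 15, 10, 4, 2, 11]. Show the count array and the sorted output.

Count array: [1, 0, 1, 0, 1, 0, 0, 1, 1, 0, 1, 2, 1, 0, 0, 1]
(count[i] = number of elements equal to i)
Cumulative count: [1, 1, 2, 2, 3, 3, 3, 4, 5, 5, 6, 8, 9, 9, 9, 10]
Sorted: [0, 2, 4, 7, 8, 10, 11, 11, 12, 15]


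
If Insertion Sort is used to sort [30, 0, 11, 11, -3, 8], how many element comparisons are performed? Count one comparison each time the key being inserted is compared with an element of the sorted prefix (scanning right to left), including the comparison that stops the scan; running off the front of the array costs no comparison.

Insert 0: 30 > 0 (shift), reached front = 1 comparison(s) -> [0, 30, 11, 11, -3, 8]
Insert 11: 30 > 11 (shift), 0 <= 11 (stop) = 2 comparison(s) -> [0, 11, 30, 11, -3, 8]
Insert 11: 30 > 11 (shift), 11 <= 11 (stop) = 2 comparison(s) -> [0, 11, 11, 30, -3, 8]
Insert -3: 30 > -3 (shift), 11 > -3 (shift), 11 > -3 (shift), 0 > -3 (shift), reached front = 4 comparison(s) -> [-3, 0, 11, 11, 30, 8]
Insert 8: 30 > 8 (shift), 11 > 8 (shift), 11 > 8 (shift), 0 <= 8 (stop) = 4 comparison(s) -> [-3, 0, 8, 11, 11, 30]
Total comparisons: 1 + 2 + 2 + 4 + 4 = 13


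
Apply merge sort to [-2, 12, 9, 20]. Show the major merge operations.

Divide and conquer:
  Merge [-2] + [12] -> [-2, 12]
  Merge [9] + [20] -> [9, 20]
  Merge [-2, 12] + [9, 20] -> [-2, 9, 12, 20]


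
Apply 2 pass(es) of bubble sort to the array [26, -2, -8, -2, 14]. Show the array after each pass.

After pass 1: [-2, -8, -2, 14, 26] (4 swaps)
After pass 2: [-8, -2, -2, 14, 26] (1 swaps)
Total swaps: 5


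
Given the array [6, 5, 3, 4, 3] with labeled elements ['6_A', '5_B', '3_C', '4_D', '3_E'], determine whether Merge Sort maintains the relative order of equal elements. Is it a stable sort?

Trace Merge Sort on the labeled array (the key is the number; the letter only tracks identity):
  Merge [6_A] + [5_B] -> [5_B, 6_A]
  Merge [4_D] + [3_E] -> [3_E, 4_D]
  Merge [3_C] + [3_E, 4_D] -> [3_C, 3_E, 4_D]
  Merge [5_B, 6_A] + [3_C, 3_E, 4_D] -> [3_C, 3_E, 4_D, 5_B, 6_A]
Final order: [3_C, 3_E, 4_D, 5_B, 6_A]
Equal keys:
  value 3: originally 3_C, 3_E; after sorting 3_C, 3_E -> order preserved
All equal keys kept their original relative order. Merge Sort is stable: when the heads of the two halves are equal the merge takes from the left half first.
Answer: Stable


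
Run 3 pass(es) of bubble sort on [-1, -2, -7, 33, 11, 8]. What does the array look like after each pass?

After pass 1: [-2, -7, -1, 11, 8, 33] (4 swaps)
After pass 2: [-7, -2, -1, 8, 11, 33] (2 swaps)
After pass 3: [-7, -2, -1, 8, 11, 33] (0 swaps)
Total swaps: 6


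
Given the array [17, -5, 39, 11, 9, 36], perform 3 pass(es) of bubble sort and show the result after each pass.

After pass 1: [-5, 17, 11, 9, 36, 39] (4 swaps)
After pass 2: [-5, 11, 9, 17, 36, 39] (2 swaps)
After pass 3: [-5, 9, 11, 17, 36, 39] (1 swaps)
Total swaps: 7


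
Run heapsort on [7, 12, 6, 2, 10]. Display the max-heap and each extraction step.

Build heap: [12, 10, 6, 2, 7]
Extract 12: [10, 7, 6, 2, 12]
Extract 10: [7, 2, 6, 10, 12]
Extract 7: [6, 2, 7, 10, 12]
Extract 6: [2, 6, 7, 10, 12]


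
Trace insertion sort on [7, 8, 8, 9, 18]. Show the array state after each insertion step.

First element 7 is already 'sorted'
Insert 8: shifted 0 elements -> [7, 8, 8, 9, 18]
Insert 8: shifted 0 elements -> [7, 8, 8, 9, 18]
Insert 9: shifted 0 elements -> [7, 8, 8, 9, 18]
Insert 18: shifted 0 elements -> [7, 8, 8, 9, 18]


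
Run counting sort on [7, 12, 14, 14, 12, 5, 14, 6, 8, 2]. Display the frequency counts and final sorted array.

Count array: [0, 0, 1, 0, 0, 1, 1, 1, 1, 0, 0, 0, 2, 0, 3]
(count[i] = number of elements equal to i)
Cumulative count: [0, 0, 1, 1, 1, 2, 3, 4, 5, 5, 5, 5, 7, 7, 10]
Sorted: [2, 5, 6, 7, 8, 12, 12, 14, 14, 14]


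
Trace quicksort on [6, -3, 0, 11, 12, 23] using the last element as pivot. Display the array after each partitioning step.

Partition 1: pivot=23 at index 5 -> [6, -3, 0, 11, 12, 23]
Partition 2: pivot=12 at index 4 -> [6, -3, 0, 11, 12, 23]
Partition 3: pivot=11 at index 3 -> [6, -3, 0, 11, 12, 23]
Partition 4: pivot=0 at index 1 -> [-3, 0, 6, 11, 12, 23]


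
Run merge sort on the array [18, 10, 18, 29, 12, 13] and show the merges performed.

Divide and conquer:
  Merge [10] + [18] -> [10, 18]
  Merge [18] + [10, 18] -> [10, 18, 18]
  Merge [12] + [13] -> [12, 13]
  Merge [29] + [12, 13] -> [12, 13, 29]
  Merge [10, 18, 18] + [12, 13, 29] -> [10, 12, 13, 18, 18, 29]


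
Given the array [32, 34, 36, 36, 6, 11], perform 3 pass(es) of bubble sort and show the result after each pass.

After pass 1: [32, 34, 36, 6, 11, 36] (2 swaps)
After pass 2: [32, 34, 6, 11, 36, 36] (2 swaps)
After pass 3: [32, 6, 11, 34, 36, 36] (2 swaps)
Total swaps: 6


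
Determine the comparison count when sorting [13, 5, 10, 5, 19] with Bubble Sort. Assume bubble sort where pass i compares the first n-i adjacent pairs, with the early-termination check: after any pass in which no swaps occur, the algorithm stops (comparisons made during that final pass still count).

Pass 1: compare adjacent pairs (0,1)..(3,4) = 4 comparison(s), 3 swap(s) -> [5, 10, 5, 13, 19]
Pass 2: compare adjacent pairs (0,1)..(2,3) = 3 comparison(s), 1 swap(s) -> [5, 5, 10, 13, 19]
Pass 3: compare adjacent pairs (0,1)..(1,2) = 2 comparison(s), 0 swap(s) -> [5, 5, 10, 13, 19]
No swaps in this pass, so bubble sort stops here.
Total comparisons: 4 + 3 + 2 = 9


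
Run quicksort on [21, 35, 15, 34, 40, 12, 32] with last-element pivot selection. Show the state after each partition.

Partition 1: pivot=32 at index 3 -> [21, 15, 12, 32, 40, 35, 34]
Partition 2: pivot=12 at index 0 -> [12, 15, 21, 32, 40, 35, 34]
Partition 3: pivot=21 at index 2 -> [12, 15, 21, 32, 40, 35, 34]
Partition 4: pivot=34 at index 4 -> [12, 15, 21, 32, 34, 35, 40]
Partition 5: pivot=40 at index 6 -> [12, 15, 21, 32, 34, 35, 40]


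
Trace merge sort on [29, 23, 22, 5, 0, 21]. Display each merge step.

Divide and conquer:
  Merge [23] + [22] -> [22, 23]
  Merge [29] + [22, 23] -> [22, 23, 29]
  Merge [0] + [21] -> [0, 21]
  Merge [5] + [0, 21] -> [0, 5, 21]
  Merge [22, 23, 29] + [0, 5, 21] -> [0, 5, 21, 22, 23, 29]


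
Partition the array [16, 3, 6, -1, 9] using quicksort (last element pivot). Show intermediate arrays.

Partition 1: pivot=9 at index 3 -> [3, 6, -1, 9, 16]
Partition 2: pivot=-1 at index 0 -> [-1, 6, 3, 9, 16]
Partition 3: pivot=3 at index 1 -> [-1, 3, 6, 9, 16]
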